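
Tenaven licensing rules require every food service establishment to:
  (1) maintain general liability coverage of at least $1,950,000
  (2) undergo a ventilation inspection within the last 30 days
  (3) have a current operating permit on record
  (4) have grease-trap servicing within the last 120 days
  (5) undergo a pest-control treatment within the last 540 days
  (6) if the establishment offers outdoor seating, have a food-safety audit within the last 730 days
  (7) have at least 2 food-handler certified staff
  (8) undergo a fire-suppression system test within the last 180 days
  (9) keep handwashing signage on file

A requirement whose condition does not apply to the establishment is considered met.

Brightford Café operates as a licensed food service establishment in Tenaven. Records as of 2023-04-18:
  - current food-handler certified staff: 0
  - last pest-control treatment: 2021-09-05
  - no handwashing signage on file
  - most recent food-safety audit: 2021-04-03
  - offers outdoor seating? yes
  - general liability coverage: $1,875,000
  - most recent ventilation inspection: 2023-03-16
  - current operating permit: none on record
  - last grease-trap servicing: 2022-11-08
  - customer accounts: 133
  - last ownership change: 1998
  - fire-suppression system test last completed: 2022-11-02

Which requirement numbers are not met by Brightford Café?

1, 2, 3, 4, 5, 6, 7, 9

1. general liability coverage $1,875,000 < $1,950,000 → not met
2. ventilation inspection 33 days ago vs limit 30 → not met
3. current operating permit absent → not met
4. grease-trap servicing 161 days ago vs limit 120 → not met
5. pest-control treatment 590 days ago vs limit 540 → not met
6. condition 'offers outdoor seating' holds; food-safety audit 745 days ago vs limit 730 → not met
7. food-handler certified staff 0 < 2 → not met
8. fire-suppression system test 167 days ago vs limit 180 → met
9. handwashing signage absent → not met
Not met: 1, 2, 3, 4, 5, 6, 7, 9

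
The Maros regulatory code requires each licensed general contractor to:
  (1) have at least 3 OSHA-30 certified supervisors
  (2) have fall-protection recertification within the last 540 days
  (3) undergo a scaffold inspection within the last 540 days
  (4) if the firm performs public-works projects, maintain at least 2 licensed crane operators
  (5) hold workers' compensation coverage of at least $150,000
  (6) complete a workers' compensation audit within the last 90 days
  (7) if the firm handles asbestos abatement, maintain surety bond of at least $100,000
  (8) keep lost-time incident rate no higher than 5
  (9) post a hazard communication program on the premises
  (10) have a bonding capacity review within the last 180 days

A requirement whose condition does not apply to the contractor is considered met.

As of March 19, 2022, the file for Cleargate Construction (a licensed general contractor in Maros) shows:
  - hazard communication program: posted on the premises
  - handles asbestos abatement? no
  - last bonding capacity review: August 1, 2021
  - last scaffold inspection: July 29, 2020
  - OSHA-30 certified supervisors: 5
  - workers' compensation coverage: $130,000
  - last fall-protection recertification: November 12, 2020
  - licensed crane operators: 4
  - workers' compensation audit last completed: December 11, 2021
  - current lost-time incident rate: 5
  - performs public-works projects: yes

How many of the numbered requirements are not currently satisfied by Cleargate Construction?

1. OSHA-30 certified supervisors 5 ≥ 3 → met
2. fall-protection recertification 492 days ago vs limit 540 → met
3. scaffold inspection 598 days ago vs limit 540 → not met
4. condition 'performs public-works projects' holds; licensed crane operators 4 ≥ 2 → met
5. workers' compensation coverage $130,000 < $150,000 → not met
6. workers' compensation audit 98 days ago vs limit 90 → not met
7. condition 'handles asbestos abatement' does not hold → requirement n/a → met
8. lost-time incident rate 5 ≤ 5 → met
9. hazard communication program present → met
10. bonding capacity review 230 days ago vs limit 180 → not met
Not met: 4 of 10

4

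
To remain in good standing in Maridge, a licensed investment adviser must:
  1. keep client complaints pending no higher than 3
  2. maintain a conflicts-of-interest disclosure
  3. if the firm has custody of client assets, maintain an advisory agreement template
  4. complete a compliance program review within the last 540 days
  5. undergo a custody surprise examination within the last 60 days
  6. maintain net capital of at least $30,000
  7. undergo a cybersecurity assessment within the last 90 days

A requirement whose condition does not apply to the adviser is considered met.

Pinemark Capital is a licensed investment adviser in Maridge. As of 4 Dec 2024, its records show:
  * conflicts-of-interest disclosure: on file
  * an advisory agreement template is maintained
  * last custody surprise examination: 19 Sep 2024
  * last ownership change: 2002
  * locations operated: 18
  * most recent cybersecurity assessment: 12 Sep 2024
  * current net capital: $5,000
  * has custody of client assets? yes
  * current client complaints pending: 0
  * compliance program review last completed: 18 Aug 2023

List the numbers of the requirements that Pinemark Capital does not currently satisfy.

5, 6

1. client complaints pending 0 ≤ 3 → met
2. conflicts-of-interest disclosure present → met
3. condition 'has custody of client assets' holds; advisory agreement template present → met
4. compliance program review 474 days ago vs limit 540 → met
5. custody surprise examination 76 days ago vs limit 60 → not met
6. net capital $5,000 < $30,000 → not met
7. cybersecurity assessment 83 days ago vs limit 90 → met
Not met: 5, 6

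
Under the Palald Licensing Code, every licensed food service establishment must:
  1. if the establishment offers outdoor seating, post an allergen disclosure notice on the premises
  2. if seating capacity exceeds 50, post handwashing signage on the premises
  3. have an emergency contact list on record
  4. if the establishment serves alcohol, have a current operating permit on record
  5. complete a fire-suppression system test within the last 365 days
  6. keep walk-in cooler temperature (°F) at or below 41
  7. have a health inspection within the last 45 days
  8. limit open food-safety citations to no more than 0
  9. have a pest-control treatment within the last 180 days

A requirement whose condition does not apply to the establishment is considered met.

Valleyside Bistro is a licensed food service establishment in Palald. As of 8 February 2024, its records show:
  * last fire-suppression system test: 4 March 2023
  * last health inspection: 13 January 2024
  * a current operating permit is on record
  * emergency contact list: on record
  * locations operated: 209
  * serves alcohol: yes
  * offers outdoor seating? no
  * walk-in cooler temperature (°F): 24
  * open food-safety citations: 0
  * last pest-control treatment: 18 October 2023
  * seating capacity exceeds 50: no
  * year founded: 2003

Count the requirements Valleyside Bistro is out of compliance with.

0

1. condition 'offers outdoor seating' does not hold → requirement n/a → met
2. condition 'seating capacity exceeds 50' does not hold → requirement n/a → met
3. emergency contact list present → met
4. condition 'serves alcohol' holds; current operating permit present → met
5. fire-suppression system test 341 days ago vs limit 365 → met
6. walk-in cooler temperature (°F) 24 ≤ 41 → met
7. health inspection 26 days ago vs limit 45 → met
8. open food-safety citations 0 ≤ 0 → met
9. pest-control treatment 113 days ago vs limit 180 → met
Not met: 0 of 9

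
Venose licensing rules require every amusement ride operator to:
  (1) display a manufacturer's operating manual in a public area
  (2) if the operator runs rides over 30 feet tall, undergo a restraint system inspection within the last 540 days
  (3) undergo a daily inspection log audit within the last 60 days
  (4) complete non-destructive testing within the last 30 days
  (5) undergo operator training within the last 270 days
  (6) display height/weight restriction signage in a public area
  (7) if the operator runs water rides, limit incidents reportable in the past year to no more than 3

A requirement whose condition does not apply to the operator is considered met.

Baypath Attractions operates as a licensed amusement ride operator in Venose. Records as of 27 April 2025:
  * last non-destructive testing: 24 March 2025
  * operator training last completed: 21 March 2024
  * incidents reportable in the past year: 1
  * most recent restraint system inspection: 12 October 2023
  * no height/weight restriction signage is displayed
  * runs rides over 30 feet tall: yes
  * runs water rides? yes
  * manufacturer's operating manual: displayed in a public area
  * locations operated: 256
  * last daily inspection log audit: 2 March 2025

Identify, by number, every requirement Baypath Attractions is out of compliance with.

2, 4, 5, 6

1. manufacturer's operating manual present → met
2. condition 'runs rides over 30 feet tall' holds; restraint system inspection 563 days ago vs limit 540 → not met
3. daily inspection log audit 56 days ago vs limit 60 → met
4. non-destructive testing 34 days ago vs limit 30 → not met
5. operator training 402 days ago vs limit 270 → not met
6. height/weight restriction signage absent → not met
7. condition 'runs water rides' holds; incidents reportable in the past year 1 ≤ 3 → met
Not met: 2, 4, 5, 6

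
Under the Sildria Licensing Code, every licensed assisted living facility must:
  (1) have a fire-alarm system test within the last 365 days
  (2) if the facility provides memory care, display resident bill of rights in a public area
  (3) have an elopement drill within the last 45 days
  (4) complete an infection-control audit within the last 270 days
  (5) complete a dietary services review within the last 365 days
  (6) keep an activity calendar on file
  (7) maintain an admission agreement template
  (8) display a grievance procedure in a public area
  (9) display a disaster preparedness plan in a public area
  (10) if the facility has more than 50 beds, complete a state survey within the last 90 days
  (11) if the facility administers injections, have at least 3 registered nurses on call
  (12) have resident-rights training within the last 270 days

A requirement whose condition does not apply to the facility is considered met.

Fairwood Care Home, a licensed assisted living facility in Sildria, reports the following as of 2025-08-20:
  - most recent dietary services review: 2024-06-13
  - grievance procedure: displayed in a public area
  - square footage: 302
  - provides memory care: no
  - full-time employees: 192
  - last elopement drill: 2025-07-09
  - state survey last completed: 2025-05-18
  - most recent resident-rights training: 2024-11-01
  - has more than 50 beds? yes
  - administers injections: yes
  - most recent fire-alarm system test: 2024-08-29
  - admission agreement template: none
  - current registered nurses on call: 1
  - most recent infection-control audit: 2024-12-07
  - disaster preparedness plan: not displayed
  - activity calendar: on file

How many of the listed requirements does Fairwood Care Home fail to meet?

6

1. fire-alarm system test 356 days ago vs limit 365 → met
2. condition 'provides memory care' does not hold → requirement n/a → met
3. elopement drill 42 days ago vs limit 45 → met
4. infection-control audit 256 days ago vs limit 270 → met
5. dietary services review 433 days ago vs limit 365 → not met
6. activity calendar present → met
7. admission agreement template absent → not met
8. grievance procedure present → met
9. disaster preparedness plan absent → not met
10. condition 'has more than 50 beds' holds; state survey 94 days ago vs limit 90 → not met
11. condition 'administers injections' holds; registered nurses on call 1 < 3 → not met
12. resident-rights training 292 days ago vs limit 270 → not met
Not met: 6 of 12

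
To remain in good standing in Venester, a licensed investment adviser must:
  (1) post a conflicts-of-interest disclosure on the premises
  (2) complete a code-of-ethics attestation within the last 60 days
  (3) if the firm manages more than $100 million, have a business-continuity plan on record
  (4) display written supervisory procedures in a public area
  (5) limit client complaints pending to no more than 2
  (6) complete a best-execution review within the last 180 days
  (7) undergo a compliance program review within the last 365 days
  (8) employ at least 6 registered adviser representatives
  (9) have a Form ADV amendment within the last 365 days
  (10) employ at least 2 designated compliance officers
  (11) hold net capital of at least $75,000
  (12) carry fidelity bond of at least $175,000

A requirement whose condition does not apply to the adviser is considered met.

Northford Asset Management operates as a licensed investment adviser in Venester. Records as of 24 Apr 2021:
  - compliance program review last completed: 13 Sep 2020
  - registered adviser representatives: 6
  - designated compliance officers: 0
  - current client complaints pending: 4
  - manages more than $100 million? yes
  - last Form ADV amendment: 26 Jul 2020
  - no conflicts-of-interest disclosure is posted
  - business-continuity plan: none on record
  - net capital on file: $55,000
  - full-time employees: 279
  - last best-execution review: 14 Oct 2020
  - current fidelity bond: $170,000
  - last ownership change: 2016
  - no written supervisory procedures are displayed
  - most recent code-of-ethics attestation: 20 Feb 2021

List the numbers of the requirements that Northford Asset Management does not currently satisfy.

1, 2, 3, 4, 5, 6, 10, 11, 12

1. conflicts-of-interest disclosure absent → not met
2. code-of-ethics attestation 63 days ago vs limit 60 → not met
3. condition 'manages more than $100 million' holds; business-continuity plan absent → not met
4. written supervisory procedures absent → not met
5. client complaints pending 4 > 2 → not met
6. best-execution review 192 days ago vs limit 180 → not met
7. compliance program review 223 days ago vs limit 365 → met
8. registered adviser representatives 6 ≥ 6 → met
9. Form ADV amendment 272 days ago vs limit 365 → met
10. designated compliance officers 0 < 2 → not met
11. net capital $55,000 < $75,000 → not met
12. fidelity bond $170,000 < $175,000 → not met
Not met: 1, 2, 3, 4, 5, 6, 10, 11, 12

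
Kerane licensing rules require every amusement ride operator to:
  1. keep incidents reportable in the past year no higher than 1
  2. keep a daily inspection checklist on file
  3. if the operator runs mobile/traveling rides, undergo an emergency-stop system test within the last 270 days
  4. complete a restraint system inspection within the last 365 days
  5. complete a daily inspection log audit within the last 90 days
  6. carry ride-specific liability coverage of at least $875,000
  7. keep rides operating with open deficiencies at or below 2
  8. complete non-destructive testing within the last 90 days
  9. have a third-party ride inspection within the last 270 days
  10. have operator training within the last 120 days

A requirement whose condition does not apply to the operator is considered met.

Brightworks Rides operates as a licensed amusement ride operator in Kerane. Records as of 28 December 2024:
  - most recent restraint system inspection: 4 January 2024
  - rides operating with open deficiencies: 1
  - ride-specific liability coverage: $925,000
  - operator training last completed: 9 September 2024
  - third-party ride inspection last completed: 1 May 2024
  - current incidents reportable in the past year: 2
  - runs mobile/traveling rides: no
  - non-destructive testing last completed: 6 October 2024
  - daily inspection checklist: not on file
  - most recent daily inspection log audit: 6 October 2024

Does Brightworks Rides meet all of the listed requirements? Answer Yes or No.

No

1. incidents reportable in the past year 2 > 1 → not met
2. daily inspection checklist absent → not met
3. condition 'runs mobile/traveling rides' does not hold → requirement n/a → met
4. restraint system inspection 359 days ago vs limit 365 → met
5. daily inspection log audit 83 days ago vs limit 90 → met
6. ride-specific liability coverage $925,000 ≥ $875,000 → met
7. rides operating with open deficiencies 1 ≤ 2 → met
8. non-destructive testing 83 days ago vs limit 90 → met
9. third-party ride inspection 241 days ago vs limit 270 → met
10. operator training 110 days ago vs limit 120 → met
Not met: 1, 2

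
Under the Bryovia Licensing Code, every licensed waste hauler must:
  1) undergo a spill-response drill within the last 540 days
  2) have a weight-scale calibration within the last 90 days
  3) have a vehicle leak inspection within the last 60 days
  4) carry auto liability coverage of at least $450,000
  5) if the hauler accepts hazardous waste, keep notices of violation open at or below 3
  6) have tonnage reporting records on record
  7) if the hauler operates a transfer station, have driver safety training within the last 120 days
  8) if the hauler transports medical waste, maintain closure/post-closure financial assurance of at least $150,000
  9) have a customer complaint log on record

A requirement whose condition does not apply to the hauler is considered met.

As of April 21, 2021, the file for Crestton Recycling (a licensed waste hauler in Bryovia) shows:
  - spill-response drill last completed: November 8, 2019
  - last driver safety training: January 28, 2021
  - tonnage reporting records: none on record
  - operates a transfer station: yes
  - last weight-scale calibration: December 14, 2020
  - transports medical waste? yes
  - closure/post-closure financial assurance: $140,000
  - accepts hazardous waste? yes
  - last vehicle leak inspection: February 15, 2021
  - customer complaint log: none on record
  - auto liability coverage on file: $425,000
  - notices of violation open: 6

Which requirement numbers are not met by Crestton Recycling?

1. spill-response drill 530 days ago vs limit 540 → met
2. weight-scale calibration 128 days ago vs limit 90 → not met
3. vehicle leak inspection 65 days ago vs limit 60 → not met
4. auto liability coverage $425,000 < $450,000 → not met
5. condition 'accepts hazardous waste' holds; notices of violation open 6 > 3 → not met
6. tonnage reporting records absent → not met
7. condition 'operates a transfer station' holds; driver safety training 83 days ago vs limit 120 → met
8. condition 'transports medical waste' holds; closure/post-closure financial assurance $140,000 < $150,000 → not met
9. customer complaint log absent → not met
Not met: 2, 3, 4, 5, 6, 8, 9

2, 3, 4, 5, 6, 8, 9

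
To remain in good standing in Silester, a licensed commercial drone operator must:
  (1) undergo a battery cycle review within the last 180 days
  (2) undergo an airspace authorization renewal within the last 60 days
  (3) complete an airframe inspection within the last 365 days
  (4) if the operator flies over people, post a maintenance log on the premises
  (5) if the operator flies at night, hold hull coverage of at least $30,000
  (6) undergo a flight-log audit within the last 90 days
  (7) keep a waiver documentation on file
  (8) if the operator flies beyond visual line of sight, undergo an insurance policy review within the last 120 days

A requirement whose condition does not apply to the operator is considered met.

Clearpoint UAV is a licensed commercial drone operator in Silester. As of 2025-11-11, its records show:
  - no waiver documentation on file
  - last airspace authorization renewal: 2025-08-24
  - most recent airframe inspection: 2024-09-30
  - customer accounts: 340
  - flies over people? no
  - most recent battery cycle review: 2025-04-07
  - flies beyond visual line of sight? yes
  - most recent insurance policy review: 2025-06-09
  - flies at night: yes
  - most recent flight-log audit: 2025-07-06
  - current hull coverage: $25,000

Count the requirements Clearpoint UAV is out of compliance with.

1. battery cycle review 218 days ago vs limit 180 → not met
2. airspace authorization renewal 79 days ago vs limit 60 → not met
3. airframe inspection 407 days ago vs limit 365 → not met
4. condition 'flies over people' does not hold → requirement n/a → met
5. condition 'flies at night' holds; hull coverage $25,000 < $30,000 → not met
6. flight-log audit 128 days ago vs limit 90 → not met
7. waiver documentation absent → not met
8. condition 'flies beyond visual line of sight' holds; insurance policy review 155 days ago vs limit 120 → not met
Not met: 7 of 8

7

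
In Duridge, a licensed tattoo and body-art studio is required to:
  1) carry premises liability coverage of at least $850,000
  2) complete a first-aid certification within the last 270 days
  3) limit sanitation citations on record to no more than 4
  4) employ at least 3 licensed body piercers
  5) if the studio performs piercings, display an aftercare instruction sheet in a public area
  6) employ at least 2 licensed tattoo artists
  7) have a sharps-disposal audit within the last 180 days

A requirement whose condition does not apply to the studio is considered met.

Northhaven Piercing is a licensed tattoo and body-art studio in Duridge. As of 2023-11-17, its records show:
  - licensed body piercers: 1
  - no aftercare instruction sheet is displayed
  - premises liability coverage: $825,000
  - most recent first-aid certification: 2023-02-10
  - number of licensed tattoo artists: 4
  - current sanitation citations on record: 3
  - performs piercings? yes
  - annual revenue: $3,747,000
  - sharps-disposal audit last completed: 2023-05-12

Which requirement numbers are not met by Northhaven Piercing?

1. premises liability coverage $825,000 < $850,000 → not met
2. first-aid certification 280 days ago vs limit 270 → not met
3. sanitation citations on record 3 ≤ 4 → met
4. licensed body piercers 1 < 3 → not met
5. condition 'performs piercings' holds; aftercare instruction sheet absent → not met
6. licensed tattoo artists 4 ≥ 2 → met
7. sharps-disposal audit 189 days ago vs limit 180 → not met
Not met: 1, 2, 4, 5, 7

1, 2, 4, 5, 7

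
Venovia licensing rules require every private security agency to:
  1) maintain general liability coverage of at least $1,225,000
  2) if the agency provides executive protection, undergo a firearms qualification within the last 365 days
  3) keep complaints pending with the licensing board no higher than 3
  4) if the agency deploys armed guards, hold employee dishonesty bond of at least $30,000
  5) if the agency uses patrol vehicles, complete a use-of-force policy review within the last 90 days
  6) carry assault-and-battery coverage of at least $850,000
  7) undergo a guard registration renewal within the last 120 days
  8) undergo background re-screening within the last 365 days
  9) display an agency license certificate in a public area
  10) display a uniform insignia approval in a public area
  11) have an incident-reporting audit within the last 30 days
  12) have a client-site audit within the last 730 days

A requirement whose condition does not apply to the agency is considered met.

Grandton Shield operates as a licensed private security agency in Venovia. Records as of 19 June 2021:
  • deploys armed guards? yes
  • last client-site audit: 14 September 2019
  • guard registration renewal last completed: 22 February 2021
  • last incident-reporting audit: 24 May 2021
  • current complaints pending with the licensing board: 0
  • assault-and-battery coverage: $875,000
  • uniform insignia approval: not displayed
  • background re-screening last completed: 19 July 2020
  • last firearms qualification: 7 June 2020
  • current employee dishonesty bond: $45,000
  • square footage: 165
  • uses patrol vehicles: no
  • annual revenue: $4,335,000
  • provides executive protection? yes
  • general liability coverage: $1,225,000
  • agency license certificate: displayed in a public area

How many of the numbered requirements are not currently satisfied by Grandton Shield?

2

1. general liability coverage $1,225,000 ≥ $1,225,000 → met
2. condition 'provides executive protection' holds; firearms qualification 377 days ago vs limit 365 → not met
3. complaints pending with the licensing board 0 ≤ 3 → met
4. condition 'deploys armed guards' holds; employee dishonesty bond $45,000 ≥ $30,000 → met
5. condition 'uses patrol vehicles' does not hold → requirement n/a → met
6. assault-and-battery coverage $875,000 ≥ $850,000 → met
7. guard registration renewal 117 days ago vs limit 120 → met
8. background re-screening 335 days ago vs limit 365 → met
9. agency license certificate present → met
10. uniform insignia approval absent → not met
11. incident-reporting audit 26 days ago vs limit 30 → met
12. client-site audit 644 days ago vs limit 730 → met
Not met: 2 of 12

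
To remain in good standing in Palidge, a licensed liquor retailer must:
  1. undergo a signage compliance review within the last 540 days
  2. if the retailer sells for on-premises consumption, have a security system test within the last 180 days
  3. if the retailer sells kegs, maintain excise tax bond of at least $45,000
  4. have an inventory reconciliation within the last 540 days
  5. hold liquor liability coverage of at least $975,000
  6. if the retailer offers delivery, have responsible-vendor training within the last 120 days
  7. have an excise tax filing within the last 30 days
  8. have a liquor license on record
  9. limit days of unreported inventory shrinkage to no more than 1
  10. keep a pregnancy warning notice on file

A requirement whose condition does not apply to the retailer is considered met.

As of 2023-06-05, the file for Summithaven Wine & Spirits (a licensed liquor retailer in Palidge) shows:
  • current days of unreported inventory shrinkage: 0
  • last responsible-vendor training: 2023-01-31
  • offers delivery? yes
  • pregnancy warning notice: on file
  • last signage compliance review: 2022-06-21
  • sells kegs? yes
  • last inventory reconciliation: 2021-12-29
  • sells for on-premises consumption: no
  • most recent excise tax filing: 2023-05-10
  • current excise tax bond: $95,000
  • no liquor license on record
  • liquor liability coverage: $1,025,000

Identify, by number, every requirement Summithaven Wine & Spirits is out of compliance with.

1. signage compliance review 349 days ago vs limit 540 → met
2. condition 'sells for on-premises consumption' does not hold → requirement n/a → met
3. condition 'sells kegs' holds; excise tax bond $95,000 ≥ $45,000 → met
4. inventory reconciliation 523 days ago vs limit 540 → met
5. liquor liability coverage $1,025,000 ≥ $975,000 → met
6. condition 'offers delivery' holds; responsible-vendor training 125 days ago vs limit 120 → not met
7. excise tax filing 26 days ago vs limit 30 → met
8. liquor license absent → not met
9. days of unreported inventory shrinkage 0 ≤ 1 → met
10. pregnancy warning notice present → met
Not met: 6, 8

6, 8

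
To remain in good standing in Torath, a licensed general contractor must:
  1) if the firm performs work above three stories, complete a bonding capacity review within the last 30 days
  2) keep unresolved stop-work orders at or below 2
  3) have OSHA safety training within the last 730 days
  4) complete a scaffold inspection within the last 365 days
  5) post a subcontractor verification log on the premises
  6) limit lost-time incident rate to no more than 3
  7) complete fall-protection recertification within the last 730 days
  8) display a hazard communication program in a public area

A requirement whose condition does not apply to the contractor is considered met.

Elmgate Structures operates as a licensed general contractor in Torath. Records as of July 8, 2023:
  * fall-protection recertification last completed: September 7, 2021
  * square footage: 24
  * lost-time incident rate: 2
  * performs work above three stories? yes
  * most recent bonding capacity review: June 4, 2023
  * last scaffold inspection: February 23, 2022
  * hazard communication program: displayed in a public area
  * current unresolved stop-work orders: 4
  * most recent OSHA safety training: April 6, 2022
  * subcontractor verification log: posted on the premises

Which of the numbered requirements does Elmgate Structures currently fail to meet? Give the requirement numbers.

1, 2, 4

1. condition 'performs work above three stories' holds; bonding capacity review 34 days ago vs limit 30 → not met
2. unresolved stop-work orders 4 > 2 → not met
3. OSHA safety training 458 days ago vs limit 730 → met
4. scaffold inspection 500 days ago vs limit 365 → not met
5. subcontractor verification log present → met
6. lost-time incident rate 2 ≤ 3 → met
7. fall-protection recertification 669 days ago vs limit 730 → met
8. hazard communication program present → met
Not met: 1, 2, 4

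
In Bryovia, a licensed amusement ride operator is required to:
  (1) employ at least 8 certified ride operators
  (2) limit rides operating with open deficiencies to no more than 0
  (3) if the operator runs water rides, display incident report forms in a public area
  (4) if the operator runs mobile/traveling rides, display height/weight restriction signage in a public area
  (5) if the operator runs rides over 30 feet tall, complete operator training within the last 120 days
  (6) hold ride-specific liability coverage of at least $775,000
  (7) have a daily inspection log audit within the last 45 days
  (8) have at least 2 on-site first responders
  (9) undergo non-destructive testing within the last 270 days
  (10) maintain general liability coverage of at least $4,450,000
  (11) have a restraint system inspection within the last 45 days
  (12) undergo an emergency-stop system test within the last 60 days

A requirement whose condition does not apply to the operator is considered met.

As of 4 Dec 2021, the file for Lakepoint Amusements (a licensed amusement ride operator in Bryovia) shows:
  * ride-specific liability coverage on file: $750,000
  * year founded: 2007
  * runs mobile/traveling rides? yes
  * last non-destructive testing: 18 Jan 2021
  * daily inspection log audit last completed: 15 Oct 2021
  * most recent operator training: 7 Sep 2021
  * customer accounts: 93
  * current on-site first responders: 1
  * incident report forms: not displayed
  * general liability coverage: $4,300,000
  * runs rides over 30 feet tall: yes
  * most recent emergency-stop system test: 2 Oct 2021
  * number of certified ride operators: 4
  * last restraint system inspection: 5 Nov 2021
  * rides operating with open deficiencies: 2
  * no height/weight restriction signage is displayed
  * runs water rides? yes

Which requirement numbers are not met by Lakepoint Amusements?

1, 2, 3, 4, 6, 7, 8, 9, 10, 12

1. certified ride operators 4 < 8 → not met
2. rides operating with open deficiencies 2 > 0 → not met
3. condition 'runs water rides' holds; incident report forms absent → not met
4. condition 'runs mobile/traveling rides' holds; height/weight restriction signage absent → not met
5. condition 'runs rides over 30 feet tall' holds; operator training 88 days ago vs limit 120 → met
6. ride-specific liability coverage $750,000 < $775,000 → not met
7. daily inspection log audit 50 days ago vs limit 45 → not met
8. on-site first responders 1 < 2 → not met
9. non-destructive testing 320 days ago vs limit 270 → not met
10. general liability coverage $4,300,000 < $4,450,000 → not met
11. restraint system inspection 29 days ago vs limit 45 → met
12. emergency-stop system test 63 days ago vs limit 60 → not met
Not met: 1, 2, 3, 4, 6, 7, 8, 9, 10, 12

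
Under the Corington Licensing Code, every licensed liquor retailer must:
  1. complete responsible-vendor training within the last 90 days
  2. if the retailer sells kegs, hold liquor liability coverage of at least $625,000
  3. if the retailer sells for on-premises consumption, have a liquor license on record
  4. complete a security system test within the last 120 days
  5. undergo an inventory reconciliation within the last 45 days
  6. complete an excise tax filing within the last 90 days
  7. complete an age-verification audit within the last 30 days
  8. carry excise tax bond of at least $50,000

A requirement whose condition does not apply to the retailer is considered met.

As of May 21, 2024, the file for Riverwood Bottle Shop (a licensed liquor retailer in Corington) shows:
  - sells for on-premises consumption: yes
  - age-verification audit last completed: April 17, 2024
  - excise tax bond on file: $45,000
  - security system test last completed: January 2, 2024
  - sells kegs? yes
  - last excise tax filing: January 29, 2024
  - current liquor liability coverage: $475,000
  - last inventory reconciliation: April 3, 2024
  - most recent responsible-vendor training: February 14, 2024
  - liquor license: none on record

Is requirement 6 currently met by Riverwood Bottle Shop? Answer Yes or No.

6. excise tax filing 113 days ago vs limit 90 → not met

No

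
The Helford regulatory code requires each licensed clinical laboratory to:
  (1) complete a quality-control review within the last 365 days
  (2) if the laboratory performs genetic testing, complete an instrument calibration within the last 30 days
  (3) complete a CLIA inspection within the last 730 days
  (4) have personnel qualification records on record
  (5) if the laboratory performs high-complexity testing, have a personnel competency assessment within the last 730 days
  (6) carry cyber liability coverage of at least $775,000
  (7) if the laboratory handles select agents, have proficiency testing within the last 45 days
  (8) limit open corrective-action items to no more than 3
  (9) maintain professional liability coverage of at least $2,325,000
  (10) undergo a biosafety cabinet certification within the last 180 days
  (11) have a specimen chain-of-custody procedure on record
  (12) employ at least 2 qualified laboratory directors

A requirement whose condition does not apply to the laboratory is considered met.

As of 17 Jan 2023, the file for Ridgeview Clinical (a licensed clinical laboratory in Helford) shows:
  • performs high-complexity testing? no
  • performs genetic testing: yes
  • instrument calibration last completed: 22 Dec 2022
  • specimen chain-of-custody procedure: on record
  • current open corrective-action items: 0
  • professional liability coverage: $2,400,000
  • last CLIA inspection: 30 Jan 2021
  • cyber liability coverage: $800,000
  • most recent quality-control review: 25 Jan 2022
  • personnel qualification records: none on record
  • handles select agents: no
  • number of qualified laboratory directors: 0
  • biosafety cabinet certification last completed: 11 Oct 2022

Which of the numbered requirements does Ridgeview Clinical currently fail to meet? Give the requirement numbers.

4, 12

1. quality-control review 357 days ago vs limit 365 → met
2. condition 'performs genetic testing' holds; instrument calibration 26 days ago vs limit 30 → met
3. CLIA inspection 717 days ago vs limit 730 → met
4. personnel qualification records absent → not met
5. condition 'performs high-complexity testing' does not hold → requirement n/a → met
6. cyber liability coverage $800,000 ≥ $775,000 → met
7. condition 'handles select agents' does not hold → requirement n/a → met
8. open corrective-action items 0 ≤ 3 → met
9. professional liability coverage $2,400,000 ≥ $2,325,000 → met
10. biosafety cabinet certification 98 days ago vs limit 180 → met
11. specimen chain-of-custody procedure present → met
12. qualified laboratory directors 0 < 2 → not met
Not met: 4, 12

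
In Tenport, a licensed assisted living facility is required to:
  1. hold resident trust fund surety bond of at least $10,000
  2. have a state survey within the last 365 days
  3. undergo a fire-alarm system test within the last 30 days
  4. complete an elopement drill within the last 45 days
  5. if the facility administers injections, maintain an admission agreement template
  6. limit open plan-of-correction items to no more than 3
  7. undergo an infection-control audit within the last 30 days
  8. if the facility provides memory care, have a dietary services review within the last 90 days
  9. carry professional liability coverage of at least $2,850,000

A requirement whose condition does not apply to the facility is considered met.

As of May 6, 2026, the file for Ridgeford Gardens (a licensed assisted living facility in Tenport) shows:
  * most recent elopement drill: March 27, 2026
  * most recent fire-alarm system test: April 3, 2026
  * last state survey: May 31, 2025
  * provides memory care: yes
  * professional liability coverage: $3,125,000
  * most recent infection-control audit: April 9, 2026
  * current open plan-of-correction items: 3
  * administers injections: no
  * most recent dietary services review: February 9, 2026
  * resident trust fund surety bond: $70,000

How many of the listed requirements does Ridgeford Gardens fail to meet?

1. resident trust fund surety bond $70,000 ≥ $10,000 → met
2. state survey 340 days ago vs limit 365 → met
3. fire-alarm system test 33 days ago vs limit 30 → not met
4. elopement drill 40 days ago vs limit 45 → met
5. condition 'administers injections' does not hold → requirement n/a → met
6. open plan-of-correction items 3 ≤ 3 → met
7. infection-control audit 27 days ago vs limit 30 → met
8. condition 'provides memory care' holds; dietary services review 86 days ago vs limit 90 → met
9. professional liability coverage $3,125,000 ≥ $2,850,000 → met
Not met: 1 of 9

1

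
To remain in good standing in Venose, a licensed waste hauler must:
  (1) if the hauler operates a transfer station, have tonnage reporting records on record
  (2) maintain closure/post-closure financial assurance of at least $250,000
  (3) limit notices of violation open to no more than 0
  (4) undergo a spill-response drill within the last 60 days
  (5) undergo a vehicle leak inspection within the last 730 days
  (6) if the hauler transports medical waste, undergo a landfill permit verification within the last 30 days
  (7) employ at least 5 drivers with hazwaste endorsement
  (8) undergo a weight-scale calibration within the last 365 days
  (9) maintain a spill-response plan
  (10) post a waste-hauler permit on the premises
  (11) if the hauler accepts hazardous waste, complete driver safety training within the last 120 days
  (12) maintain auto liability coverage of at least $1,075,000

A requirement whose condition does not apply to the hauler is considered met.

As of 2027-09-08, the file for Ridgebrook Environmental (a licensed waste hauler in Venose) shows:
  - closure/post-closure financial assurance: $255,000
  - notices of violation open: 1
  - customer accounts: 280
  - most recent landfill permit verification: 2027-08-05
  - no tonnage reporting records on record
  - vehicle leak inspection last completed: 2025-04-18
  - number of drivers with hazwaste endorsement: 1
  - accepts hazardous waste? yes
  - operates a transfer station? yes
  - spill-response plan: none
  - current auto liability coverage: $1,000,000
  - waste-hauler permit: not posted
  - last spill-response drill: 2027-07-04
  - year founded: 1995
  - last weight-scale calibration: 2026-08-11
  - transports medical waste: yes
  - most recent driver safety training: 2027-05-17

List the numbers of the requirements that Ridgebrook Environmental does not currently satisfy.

1, 3, 4, 5, 6, 7, 8, 9, 10, 12

1. condition 'operates a transfer station' holds; tonnage reporting records absent → not met
2. closure/post-closure financial assurance $255,000 ≥ $250,000 → met
3. notices of violation open 1 > 0 → not met
4. spill-response drill 66 days ago vs limit 60 → not met
5. vehicle leak inspection 873 days ago vs limit 730 → not met
6. condition 'transports medical waste' holds; landfill permit verification 34 days ago vs limit 30 → not met
7. drivers with hazwaste endorsement 1 < 5 → not met
8. weight-scale calibration 393 days ago vs limit 365 → not met
9. spill-response plan absent → not met
10. waste-hauler permit absent → not met
11. condition 'accepts hazardous waste' holds; driver safety training 114 days ago vs limit 120 → met
12. auto liability coverage $1,000,000 < $1,075,000 → not met
Not met: 1, 3, 4, 5, 6, 7, 8, 9, 10, 12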